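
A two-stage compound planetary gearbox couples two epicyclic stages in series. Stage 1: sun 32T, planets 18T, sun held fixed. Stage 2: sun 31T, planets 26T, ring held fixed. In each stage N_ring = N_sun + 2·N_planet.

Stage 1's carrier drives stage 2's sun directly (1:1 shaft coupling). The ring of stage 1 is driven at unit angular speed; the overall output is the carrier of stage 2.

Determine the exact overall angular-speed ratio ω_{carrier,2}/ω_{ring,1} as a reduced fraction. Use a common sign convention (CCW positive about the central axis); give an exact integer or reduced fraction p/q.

Stage 1: N_ring = 32 + 2·18 = 68
Stage 1: 32(ω_s−ω_c) = −68(ω_r−ω_c),  ω_s=0, ω_r=1
Stage 1: 32(0−ω_c) = −68(1−ω_c)  ⇒  100ω_c = 68  ⇒  ω_c = 17/25
  ⇒ ω_c¹/ω_r¹ = 17/25
Stage 2: N_ring = 31 + 2·26 = 83
Stage 2: 31(ω_s−ω_c) = −83(ω_r−ω_c),  ω_r=0, ω_s=1
Stage 2: 31(1−ω_c) = −83(0−ω_c)  ⇒  114ω_c = 31  ⇒  ω_c = 31/114
  ⇒ ω_c²/ω_s² = 31/114
Coupling ω_s² = ω_c¹ ⇒ overall = 17/25 × 31/114 = 527/2850

527/2850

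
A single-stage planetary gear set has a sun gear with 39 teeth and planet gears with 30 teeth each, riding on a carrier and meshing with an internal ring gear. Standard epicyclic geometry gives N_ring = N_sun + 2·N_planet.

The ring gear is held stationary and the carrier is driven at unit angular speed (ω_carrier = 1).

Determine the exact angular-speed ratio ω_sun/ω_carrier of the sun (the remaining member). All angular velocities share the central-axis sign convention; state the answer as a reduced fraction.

N_ring = 39 + 2·30 = 99
39(ω_s−ω_c) = −99(ω_r−ω_c),  ω_r=0, ω_c=1
ω_s = 1 − (99/39)(0−1) = 46/13
ω_s/ω_c = 46/13

46/13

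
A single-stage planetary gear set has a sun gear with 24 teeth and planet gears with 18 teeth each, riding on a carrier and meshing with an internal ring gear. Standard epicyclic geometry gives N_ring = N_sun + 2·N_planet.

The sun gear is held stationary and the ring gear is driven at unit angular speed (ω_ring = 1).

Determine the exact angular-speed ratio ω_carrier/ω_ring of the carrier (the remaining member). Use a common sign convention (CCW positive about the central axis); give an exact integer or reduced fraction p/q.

5/7

N_ring = 24 + 2·18 = 60
24(ω_s−ω_c) = −60(ω_r−ω_c),  ω_s=0, ω_r=1
24(0−ω_c) = −60(1−ω_c)  ⇒  84ω_c = 60  ⇒  ω_c = 5/7
ω_c/ω_r = 5/7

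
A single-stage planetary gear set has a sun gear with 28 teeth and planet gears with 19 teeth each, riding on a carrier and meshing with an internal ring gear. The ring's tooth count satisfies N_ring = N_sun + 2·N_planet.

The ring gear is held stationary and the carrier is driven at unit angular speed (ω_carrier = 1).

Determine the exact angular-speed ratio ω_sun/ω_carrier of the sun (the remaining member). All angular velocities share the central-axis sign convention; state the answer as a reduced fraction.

N_ring = 28 + 2·19 = 66
28(ω_s−ω_c) = −66(ω_r−ω_c),  ω_r=0, ω_c=1
ω_s = 1 − (66/28)(0−1) = 47/14
ω_s/ω_c = 47/14

47/14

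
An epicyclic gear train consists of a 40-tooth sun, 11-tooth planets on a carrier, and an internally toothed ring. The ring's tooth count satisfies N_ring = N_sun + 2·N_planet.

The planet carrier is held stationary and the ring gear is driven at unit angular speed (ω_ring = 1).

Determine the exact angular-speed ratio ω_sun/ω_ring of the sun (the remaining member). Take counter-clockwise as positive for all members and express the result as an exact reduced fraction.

-31/20

N_ring = 40 + 2·11 = 62
40(ω_s−ω_c) = −62(ω_r−ω_c),  ω_c=0, ω_r=1
ω_s = 0 − (62/40)(1−0) = -31/20
ω_s/ω_r = -31/20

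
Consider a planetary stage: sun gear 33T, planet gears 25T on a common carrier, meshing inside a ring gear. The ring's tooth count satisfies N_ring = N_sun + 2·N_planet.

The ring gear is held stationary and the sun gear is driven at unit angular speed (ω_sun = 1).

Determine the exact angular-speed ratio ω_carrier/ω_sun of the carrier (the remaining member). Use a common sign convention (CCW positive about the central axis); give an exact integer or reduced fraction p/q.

33/116

N_ring = 33 + 2·25 = 83
33(ω_s−ω_c) = −83(ω_r−ω_c),  ω_r=0, ω_s=1
33(1−ω_c) = −83(0−ω_c)  ⇒  116ω_c = 33  ⇒  ω_c = 33/116
ω_c/ω_s = 33/116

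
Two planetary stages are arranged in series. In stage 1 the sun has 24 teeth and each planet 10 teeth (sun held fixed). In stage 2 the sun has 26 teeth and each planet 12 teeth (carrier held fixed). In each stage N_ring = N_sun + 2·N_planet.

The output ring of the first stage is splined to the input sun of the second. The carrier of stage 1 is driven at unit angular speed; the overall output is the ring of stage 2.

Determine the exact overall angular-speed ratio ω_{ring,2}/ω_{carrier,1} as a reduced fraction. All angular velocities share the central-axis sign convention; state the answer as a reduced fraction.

Stage 1: N_ring = 24 + 2·10 = 44
Stage 1: 24(ω_s−ω_c) = −44(ω_r−ω_c),  ω_s=0, ω_c=1
Stage 1: ω_r = 1 − (24/44)(0−1) = 17/11
  ⇒ ω_r¹/ω_c¹ = 17/11
Stage 2: N_ring = 26 + 2·12 = 50
Stage 2: 26(ω_s−ω_c) = −50(ω_r−ω_c),  ω_c=0, ω_s=1
Stage 2: ω_r = 0 − (26/50)(1−0) = -13/25
  ⇒ ω_r²/ω_s² = -13/25
Coupling ω_s² = ω_r¹ ⇒ overall = 17/11 × -13/25 = -221/275

-221/275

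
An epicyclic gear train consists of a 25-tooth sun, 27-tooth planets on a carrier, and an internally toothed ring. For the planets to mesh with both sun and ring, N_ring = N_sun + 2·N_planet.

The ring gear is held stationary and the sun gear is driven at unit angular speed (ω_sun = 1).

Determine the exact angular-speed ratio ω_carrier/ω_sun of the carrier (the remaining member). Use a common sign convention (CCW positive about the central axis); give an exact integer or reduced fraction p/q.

N_ring = 25 + 2·27 = 79
25(ω_s−ω_c) = −79(ω_r−ω_c),  ω_r=0, ω_s=1
25(1−ω_c) = −79(0−ω_c)  ⇒  104ω_c = 25  ⇒  ω_c = 25/104
ω_c/ω_s = 25/104

25/104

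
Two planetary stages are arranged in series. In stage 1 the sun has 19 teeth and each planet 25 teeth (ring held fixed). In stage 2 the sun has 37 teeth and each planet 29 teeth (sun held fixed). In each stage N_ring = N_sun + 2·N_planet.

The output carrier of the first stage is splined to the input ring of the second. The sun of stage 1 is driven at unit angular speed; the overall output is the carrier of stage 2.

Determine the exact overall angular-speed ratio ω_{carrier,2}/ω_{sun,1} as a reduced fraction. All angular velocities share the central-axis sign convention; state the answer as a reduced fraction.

Stage 1: N_ring = 19 + 2·25 = 69
Stage 1: 19(ω_s−ω_c) = −69(ω_r−ω_c),  ω_r=0, ω_s=1
Stage 1: 19(1−ω_c) = −69(0−ω_c)  ⇒  88ω_c = 19  ⇒  ω_c = 19/88
  ⇒ ω_c¹/ω_s¹ = 19/88
Stage 2: N_ring = 37 + 2·29 = 95
Stage 2: 37(ω_s−ω_c) = −95(ω_r−ω_c),  ω_s=0, ω_r=1
Stage 2: 37(0−ω_c) = −95(1−ω_c)  ⇒  132ω_c = 95  ⇒  ω_c = 95/132
  ⇒ ω_c²/ω_r² = 95/132
Coupling ω_r² = ω_c¹ ⇒ overall = 19/88 × 95/132 = 1805/11616

1805/11616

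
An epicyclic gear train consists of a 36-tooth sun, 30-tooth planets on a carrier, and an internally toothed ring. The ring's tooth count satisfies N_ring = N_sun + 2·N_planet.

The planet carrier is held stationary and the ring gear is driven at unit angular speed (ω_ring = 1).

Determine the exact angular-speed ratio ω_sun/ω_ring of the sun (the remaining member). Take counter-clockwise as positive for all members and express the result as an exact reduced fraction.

-8/3

N_ring = 36 + 2·30 = 96
36(ω_s−ω_c) = −96(ω_r−ω_c),  ω_c=0, ω_r=1
ω_s = 0 − (96/36)(1−0) = -8/3
ω_s/ω_r = -8/3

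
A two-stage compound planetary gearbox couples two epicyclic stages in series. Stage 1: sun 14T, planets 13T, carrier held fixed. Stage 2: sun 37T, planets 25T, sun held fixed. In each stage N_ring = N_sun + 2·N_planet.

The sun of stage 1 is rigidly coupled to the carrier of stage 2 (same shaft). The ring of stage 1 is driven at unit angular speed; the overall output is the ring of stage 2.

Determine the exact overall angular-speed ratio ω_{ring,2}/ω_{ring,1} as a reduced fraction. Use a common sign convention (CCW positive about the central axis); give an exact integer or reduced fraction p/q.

-2480/609

Stage 1: N_ring = 14 + 2·13 = 40
Stage 1: 14(ω_s−ω_c) = −40(ω_r−ω_c),  ω_c=0, ω_r=1
Stage 1: ω_s = 0 − (40/14)(1−0) = -20/7
  ⇒ ω_s¹/ω_r¹ = -20/7
Stage 2: N_ring = 37 + 2·25 = 87
Stage 2: 37(ω_s−ω_c) = −87(ω_r−ω_c),  ω_s=0, ω_c=1
Stage 2: ω_r = 1 − (37/87)(0−1) = 124/87
  ⇒ ω_r²/ω_c² = 124/87
Coupling ω_c² = ω_s¹ ⇒ overall = -20/7 × 124/87 = -2480/609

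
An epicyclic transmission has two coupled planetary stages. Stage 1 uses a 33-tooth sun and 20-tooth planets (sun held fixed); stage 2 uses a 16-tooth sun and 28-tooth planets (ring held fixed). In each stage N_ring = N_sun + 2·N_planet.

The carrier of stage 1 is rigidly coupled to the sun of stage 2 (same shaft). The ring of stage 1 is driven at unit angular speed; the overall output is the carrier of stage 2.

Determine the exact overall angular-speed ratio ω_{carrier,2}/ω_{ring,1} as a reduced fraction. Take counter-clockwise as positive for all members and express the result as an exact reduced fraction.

Stage 1: N_ring = 33 + 2·20 = 73
Stage 1: 33(ω_s−ω_c) = −73(ω_r−ω_c),  ω_s=0, ω_r=1
Stage 1: 33(0−ω_c) = −73(1−ω_c)  ⇒  106ω_c = 73  ⇒  ω_c = 73/106
  ⇒ ω_c¹/ω_r¹ = 73/106
Stage 2: N_ring = 16 + 2·28 = 72
Stage 2: 16(ω_s−ω_c) = −72(ω_r−ω_c),  ω_r=0, ω_s=1
Stage 2: 16(1−ω_c) = −72(0−ω_c)  ⇒  88ω_c = 16  ⇒  ω_c = 2/11
  ⇒ ω_c²/ω_s² = 2/11
Coupling ω_s² = ω_c¹ ⇒ overall = 73/106 × 2/11 = 73/583

73/583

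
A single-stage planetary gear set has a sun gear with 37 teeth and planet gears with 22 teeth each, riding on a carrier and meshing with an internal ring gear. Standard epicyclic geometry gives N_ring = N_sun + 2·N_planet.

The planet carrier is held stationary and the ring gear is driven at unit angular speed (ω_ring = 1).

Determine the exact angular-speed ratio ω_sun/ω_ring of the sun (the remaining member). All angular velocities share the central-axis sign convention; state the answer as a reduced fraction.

-81/37

N_ring = 37 + 2·22 = 81
37(ω_s−ω_c) = −81(ω_r−ω_c),  ω_c=0, ω_r=1
ω_s = 0 − (81/37)(1−0) = -81/37
ω_s/ω_r = -81/37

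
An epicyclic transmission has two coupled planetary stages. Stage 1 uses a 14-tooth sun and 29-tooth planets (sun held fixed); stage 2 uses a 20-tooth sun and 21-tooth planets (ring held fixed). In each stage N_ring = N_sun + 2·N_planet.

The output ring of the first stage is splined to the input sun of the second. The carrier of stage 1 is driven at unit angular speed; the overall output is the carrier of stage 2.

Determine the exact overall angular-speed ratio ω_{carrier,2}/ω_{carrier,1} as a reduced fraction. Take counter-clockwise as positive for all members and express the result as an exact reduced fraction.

Stage 1: N_ring = 14 + 2·29 = 72
Stage 1: 14(ω_s−ω_c) = −72(ω_r−ω_c),  ω_s=0, ω_c=1
Stage 1: ω_r = 1 − (14/72)(0−1) = 43/36
  ⇒ ω_r¹/ω_c¹ = 43/36
Stage 2: N_ring = 20 + 2·21 = 62
Stage 2: 20(ω_s−ω_c) = −62(ω_r−ω_c),  ω_r=0, ω_s=1
Stage 2: 20(1−ω_c) = −62(0−ω_c)  ⇒  82ω_c = 20  ⇒  ω_c = 10/41
  ⇒ ω_c²/ω_s² = 10/41
Coupling ω_s² = ω_r¹ ⇒ overall = 43/36 × 10/41 = 215/738

215/738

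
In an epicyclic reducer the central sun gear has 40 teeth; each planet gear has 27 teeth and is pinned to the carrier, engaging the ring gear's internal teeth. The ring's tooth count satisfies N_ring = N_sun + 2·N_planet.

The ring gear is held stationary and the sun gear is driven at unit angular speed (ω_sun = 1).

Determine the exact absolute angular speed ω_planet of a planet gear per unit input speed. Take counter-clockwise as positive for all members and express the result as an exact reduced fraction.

-20/27

N_ring = 40 + 2·27 = 94
40(ω_s−ω_c) = −94(ω_r−ω_c),  ω_r=0, ω_s=1
40(1−ω_c) = −94(0−ω_c)  ⇒  134ω_c = 40  ⇒  ω_c = 20/67
sun–planet: 40·(1−20/67) = −27·(ω_p−ω_c)  ⇒  ω_p−ω_c = −(40/27)·(47/67) = -1880/1809
ω_p = 20/67 − 1880/1809 = -20/27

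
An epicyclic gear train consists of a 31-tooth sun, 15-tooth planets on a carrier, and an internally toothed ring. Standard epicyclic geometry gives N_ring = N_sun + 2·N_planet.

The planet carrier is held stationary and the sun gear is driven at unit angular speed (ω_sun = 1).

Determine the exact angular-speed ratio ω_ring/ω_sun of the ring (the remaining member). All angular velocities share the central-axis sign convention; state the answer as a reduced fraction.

-31/61

N_ring = 31 + 2·15 = 61
31(ω_s−ω_c) = −61(ω_r−ω_c),  ω_c=0, ω_s=1
ω_r = 0 − (31/61)(1−0) = -31/61
ω_r/ω_s = -31/61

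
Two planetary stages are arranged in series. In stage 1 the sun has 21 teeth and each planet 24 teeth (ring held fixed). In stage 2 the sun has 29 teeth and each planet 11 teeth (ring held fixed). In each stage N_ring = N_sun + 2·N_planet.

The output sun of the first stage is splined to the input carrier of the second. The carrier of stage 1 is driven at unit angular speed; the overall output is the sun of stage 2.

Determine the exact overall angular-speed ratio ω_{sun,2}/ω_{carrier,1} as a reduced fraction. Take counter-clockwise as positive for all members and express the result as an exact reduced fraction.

2400/203

Stage 1: N_ring = 21 + 2·24 = 69
Stage 1: 21(ω_s−ω_c) = −69(ω_r−ω_c),  ω_r=0, ω_c=1
Stage 1: ω_s = 1 − (69/21)(0−1) = 30/7
  ⇒ ω_s¹/ω_c¹ = 30/7
Stage 2: N_ring = 29 + 2·11 = 51
Stage 2: 29(ω_s−ω_c) = −51(ω_r−ω_c),  ω_r=0, ω_c=1
Stage 2: ω_s = 1 − (51/29)(0−1) = 80/29
  ⇒ ω_s²/ω_c² = 80/29
Coupling ω_c² = ω_s¹ ⇒ overall = 30/7 × 80/29 = 2400/203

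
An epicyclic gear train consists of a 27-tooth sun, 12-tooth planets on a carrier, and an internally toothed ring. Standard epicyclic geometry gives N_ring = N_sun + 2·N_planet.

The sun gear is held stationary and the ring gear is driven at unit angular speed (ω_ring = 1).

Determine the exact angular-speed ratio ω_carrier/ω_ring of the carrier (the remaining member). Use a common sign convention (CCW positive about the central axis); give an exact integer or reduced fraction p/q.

N_ring = 27 + 2·12 = 51
27(ω_s−ω_c) = −51(ω_r−ω_c),  ω_s=0, ω_r=1
27(0−ω_c) = −51(1−ω_c)  ⇒  78ω_c = 51  ⇒  ω_c = 17/26
ω_c/ω_r = 17/26

17/26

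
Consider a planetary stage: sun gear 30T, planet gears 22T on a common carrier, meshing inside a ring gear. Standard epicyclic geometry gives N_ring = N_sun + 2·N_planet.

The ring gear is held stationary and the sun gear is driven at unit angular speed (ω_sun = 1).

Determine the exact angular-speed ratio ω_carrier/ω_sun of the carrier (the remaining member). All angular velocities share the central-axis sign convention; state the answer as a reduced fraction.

15/52

N_ring = 30 + 2·22 = 74
30(ω_s−ω_c) = −74(ω_r−ω_c),  ω_r=0, ω_s=1
30(1−ω_c) = −74(0−ω_c)  ⇒  104ω_c = 30  ⇒  ω_c = 15/52
ω_c/ω_s = 15/52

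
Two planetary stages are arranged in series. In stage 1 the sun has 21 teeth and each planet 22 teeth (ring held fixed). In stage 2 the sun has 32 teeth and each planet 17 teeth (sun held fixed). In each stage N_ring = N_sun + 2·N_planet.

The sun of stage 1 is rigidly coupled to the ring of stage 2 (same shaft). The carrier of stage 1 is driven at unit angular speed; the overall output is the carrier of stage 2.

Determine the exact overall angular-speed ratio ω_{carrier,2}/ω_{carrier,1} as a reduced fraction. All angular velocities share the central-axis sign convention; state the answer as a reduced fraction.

Stage 1: N_ring = 21 + 2·22 = 65
Stage 1: 21(ω_s−ω_c) = −65(ω_r−ω_c),  ω_r=0, ω_c=1
Stage 1: ω_s = 1 − (65/21)(0−1) = 86/21
  ⇒ ω_s¹/ω_c¹ = 86/21
Stage 2: N_ring = 32 + 2·17 = 66
Stage 2: 32(ω_s−ω_c) = −66(ω_r−ω_c),  ω_s=0, ω_r=1
Stage 2: 32(0−ω_c) = −66(1−ω_c)  ⇒  98ω_c = 66  ⇒  ω_c = 33/49
  ⇒ ω_c²/ω_r² = 33/49
Coupling ω_r² = ω_s¹ ⇒ overall = 86/21 × 33/49 = 946/343

946/343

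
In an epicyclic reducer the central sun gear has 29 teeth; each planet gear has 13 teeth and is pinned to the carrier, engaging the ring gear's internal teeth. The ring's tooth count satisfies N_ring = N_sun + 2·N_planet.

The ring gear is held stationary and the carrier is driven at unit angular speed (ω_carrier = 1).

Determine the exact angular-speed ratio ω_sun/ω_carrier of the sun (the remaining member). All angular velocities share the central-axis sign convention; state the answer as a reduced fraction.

N_ring = 29 + 2·13 = 55
29(ω_s−ω_c) = −55(ω_r−ω_c),  ω_r=0, ω_c=1
ω_s = 1 − (55/29)(0−1) = 84/29
ω_s/ω_c = 84/29

84/29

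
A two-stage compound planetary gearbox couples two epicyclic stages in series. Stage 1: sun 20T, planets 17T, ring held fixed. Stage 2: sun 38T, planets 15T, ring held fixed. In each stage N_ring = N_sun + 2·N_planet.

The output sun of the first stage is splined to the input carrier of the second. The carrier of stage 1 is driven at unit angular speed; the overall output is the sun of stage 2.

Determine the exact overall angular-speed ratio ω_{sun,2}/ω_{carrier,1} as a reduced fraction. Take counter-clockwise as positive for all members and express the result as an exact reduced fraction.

Stage 1: N_ring = 20 + 2·17 = 54
Stage 1: 20(ω_s−ω_c) = −54(ω_r−ω_c),  ω_r=0, ω_c=1
Stage 1: ω_s = 1 − (54/20)(0−1) = 37/10
  ⇒ ω_s¹/ω_c¹ = 37/10
Stage 2: N_ring = 38 + 2·15 = 68
Stage 2: 38(ω_s−ω_c) = −68(ω_r−ω_c),  ω_r=0, ω_c=1
Stage 2: ω_s = 1 − (68/38)(0−1) = 53/19
  ⇒ ω_s²/ω_c² = 53/19
Coupling ω_c² = ω_s¹ ⇒ overall = 37/10 × 53/19 = 1961/190

1961/190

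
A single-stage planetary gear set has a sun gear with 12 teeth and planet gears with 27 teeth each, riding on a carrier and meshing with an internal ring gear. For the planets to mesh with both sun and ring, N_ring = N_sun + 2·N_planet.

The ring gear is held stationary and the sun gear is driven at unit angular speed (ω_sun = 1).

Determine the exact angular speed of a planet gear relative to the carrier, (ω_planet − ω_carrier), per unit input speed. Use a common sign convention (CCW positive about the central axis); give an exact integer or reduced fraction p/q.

N_ring = 12 + 2·27 = 66
12(ω_s−ω_c) = −66(ω_r−ω_c),  ω_r=0, ω_s=1
12(1−ω_c) = −66(0−ω_c)  ⇒  78ω_c = 12  ⇒  ω_c = 2/13
sun–planet: 12·(1−2/13) = −27·(ω_p−ω_c)  ⇒  ω_p−ω_c = −(12/27)·(11/13) = -44/117

-44/117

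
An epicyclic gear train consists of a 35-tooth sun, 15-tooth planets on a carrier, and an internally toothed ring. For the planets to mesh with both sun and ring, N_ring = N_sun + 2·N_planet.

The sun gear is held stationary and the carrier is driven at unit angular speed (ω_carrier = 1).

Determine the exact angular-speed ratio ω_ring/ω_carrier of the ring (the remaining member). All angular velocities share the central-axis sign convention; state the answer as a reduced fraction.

20/13

N_ring = 35 + 2·15 = 65
35(ω_s−ω_c) = −65(ω_r−ω_c),  ω_s=0, ω_c=1
ω_r = 1 − (35/65)(0−1) = 20/13
ω_r/ω_c = 20/13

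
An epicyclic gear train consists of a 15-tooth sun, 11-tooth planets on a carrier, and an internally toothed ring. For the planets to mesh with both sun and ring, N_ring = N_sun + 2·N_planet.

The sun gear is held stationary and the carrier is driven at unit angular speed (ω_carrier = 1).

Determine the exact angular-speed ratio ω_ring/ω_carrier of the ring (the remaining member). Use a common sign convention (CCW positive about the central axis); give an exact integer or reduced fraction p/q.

N_ring = 15 + 2·11 = 37
15(ω_s−ω_c) = −37(ω_r−ω_c),  ω_s=0, ω_c=1
ω_r = 1 − (15/37)(0−1) = 52/37
ω_r/ω_c = 52/37

52/37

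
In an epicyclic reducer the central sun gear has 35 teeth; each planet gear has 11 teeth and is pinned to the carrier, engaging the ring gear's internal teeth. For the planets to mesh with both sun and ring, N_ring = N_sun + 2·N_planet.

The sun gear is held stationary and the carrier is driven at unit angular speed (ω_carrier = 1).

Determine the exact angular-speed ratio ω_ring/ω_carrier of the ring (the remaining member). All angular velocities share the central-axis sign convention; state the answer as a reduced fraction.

N_ring = 35 + 2·11 = 57
35(ω_s−ω_c) = −57(ω_r−ω_c),  ω_s=0, ω_c=1
ω_r = 1 − (35/57)(0−1) = 92/57
ω_r/ω_c = 92/57

92/57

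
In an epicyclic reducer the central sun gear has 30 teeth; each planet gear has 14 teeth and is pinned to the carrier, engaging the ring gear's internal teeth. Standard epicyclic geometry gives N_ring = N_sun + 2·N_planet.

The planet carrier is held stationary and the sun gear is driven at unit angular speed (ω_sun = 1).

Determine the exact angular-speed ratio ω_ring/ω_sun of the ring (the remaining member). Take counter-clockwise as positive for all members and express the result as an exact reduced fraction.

-15/29

N_ring = 30 + 2·14 = 58
30(ω_s−ω_c) = −58(ω_r−ω_c),  ω_c=0, ω_s=1
ω_r = 0 − (30/58)(1−0) = -15/29
ω_r/ω_s = -15/29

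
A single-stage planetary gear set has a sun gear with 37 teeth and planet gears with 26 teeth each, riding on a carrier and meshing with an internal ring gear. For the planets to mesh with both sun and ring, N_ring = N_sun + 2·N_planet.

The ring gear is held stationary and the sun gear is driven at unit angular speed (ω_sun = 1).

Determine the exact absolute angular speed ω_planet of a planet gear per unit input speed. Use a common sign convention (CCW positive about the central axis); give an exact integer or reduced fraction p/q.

N_ring = 37 + 2·26 = 89
37(ω_s−ω_c) = −89(ω_r−ω_c),  ω_r=0, ω_s=1
37(1−ω_c) = −89(0−ω_c)  ⇒  126ω_c = 37  ⇒  ω_c = 37/126
sun–planet: 37·(1−37/126) = −26·(ω_p−ω_c)  ⇒  ω_p−ω_c = −(37/26)·(89/126) = -3293/3276
ω_p = 37/126 − 3293/3276 = -37/52

-37/52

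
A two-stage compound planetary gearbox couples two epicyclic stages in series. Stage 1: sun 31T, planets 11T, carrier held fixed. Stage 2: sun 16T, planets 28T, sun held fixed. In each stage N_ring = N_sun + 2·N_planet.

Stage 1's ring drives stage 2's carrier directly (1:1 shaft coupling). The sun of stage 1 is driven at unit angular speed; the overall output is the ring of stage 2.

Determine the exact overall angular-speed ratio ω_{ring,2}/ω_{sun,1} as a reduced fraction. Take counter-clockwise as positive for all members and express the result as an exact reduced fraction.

-341/477

Stage 1: N_ring = 31 + 2·11 = 53
Stage 1: 31(ω_s−ω_c) = −53(ω_r−ω_c),  ω_c=0, ω_s=1
Stage 1: ω_r = 0 − (31/53)(1−0) = -31/53
  ⇒ ω_r¹/ω_s¹ = -31/53
Stage 2: N_ring = 16 + 2·28 = 72
Stage 2: 16(ω_s−ω_c) = −72(ω_r−ω_c),  ω_s=0, ω_c=1
Stage 2: ω_r = 1 − (16/72)(0−1) = 11/9
  ⇒ ω_r²/ω_c² = 11/9
Coupling ω_c² = ω_r¹ ⇒ overall = -31/53 × 11/9 = -341/477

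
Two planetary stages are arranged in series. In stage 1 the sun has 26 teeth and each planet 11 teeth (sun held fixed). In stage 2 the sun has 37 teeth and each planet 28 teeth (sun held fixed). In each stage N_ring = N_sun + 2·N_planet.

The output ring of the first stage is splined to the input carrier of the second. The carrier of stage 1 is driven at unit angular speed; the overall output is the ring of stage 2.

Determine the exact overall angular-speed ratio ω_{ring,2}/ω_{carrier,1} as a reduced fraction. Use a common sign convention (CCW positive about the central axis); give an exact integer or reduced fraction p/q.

Stage 1: N_ring = 26 + 2·11 = 48
Stage 1: 26(ω_s−ω_c) = −48(ω_r−ω_c),  ω_s=0, ω_c=1
Stage 1: ω_r = 1 − (26/48)(0−1) = 37/24
  ⇒ ω_r¹/ω_c¹ = 37/24
Stage 2: N_ring = 37 + 2·28 = 93
Stage 2: 37(ω_s−ω_c) = −93(ω_r−ω_c),  ω_s=0, ω_c=1
Stage 2: ω_r = 1 − (37/93)(0−1) = 130/93
  ⇒ ω_r²/ω_c² = 130/93
Coupling ω_c² = ω_r¹ ⇒ overall = 37/24 × 130/93 = 2405/1116

2405/1116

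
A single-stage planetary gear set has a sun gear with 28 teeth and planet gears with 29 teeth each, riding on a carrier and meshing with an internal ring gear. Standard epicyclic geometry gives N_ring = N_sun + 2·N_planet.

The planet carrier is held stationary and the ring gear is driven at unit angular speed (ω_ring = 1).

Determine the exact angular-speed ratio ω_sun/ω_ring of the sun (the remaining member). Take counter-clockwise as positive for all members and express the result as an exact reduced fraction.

-43/14

N_ring = 28 + 2·29 = 86
28(ω_s−ω_c) = −86(ω_r−ω_c),  ω_c=0, ω_r=1
ω_s = 0 − (86/28)(1−0) = -43/14
ω_s/ω_r = -43/14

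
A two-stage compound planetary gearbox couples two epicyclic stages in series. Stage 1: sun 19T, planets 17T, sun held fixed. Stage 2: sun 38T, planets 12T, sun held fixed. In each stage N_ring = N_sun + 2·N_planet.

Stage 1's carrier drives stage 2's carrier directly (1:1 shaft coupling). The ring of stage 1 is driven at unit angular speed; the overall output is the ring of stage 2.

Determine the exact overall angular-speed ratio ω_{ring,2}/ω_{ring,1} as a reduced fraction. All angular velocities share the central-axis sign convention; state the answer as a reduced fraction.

Stage 1: N_ring = 19 + 2·17 = 53
Stage 1: 19(ω_s−ω_c) = −53(ω_r−ω_c),  ω_s=0, ω_r=1
Stage 1: 19(0−ω_c) = −53(1−ω_c)  ⇒  72ω_c = 53  ⇒  ω_c = 53/72
  ⇒ ω_c¹/ω_r¹ = 53/72
Stage 2: N_ring = 38 + 2·12 = 62
Stage 2: 38(ω_s−ω_c) = −62(ω_r−ω_c),  ω_s=0, ω_c=1
Stage 2: ω_r = 1 − (38/62)(0−1) = 50/31
  ⇒ ω_r²/ω_c² = 50/31
Coupling ω_c² = ω_c¹ ⇒ overall = 53/72 × 50/31 = 1325/1116

1325/1116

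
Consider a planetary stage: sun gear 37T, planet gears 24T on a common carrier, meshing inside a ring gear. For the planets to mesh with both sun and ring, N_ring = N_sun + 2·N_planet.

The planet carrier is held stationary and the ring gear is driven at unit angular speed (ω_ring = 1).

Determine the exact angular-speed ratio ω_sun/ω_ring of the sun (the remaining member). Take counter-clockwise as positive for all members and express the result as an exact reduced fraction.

N_ring = 37 + 2·24 = 85
37(ω_s−ω_c) = −85(ω_r−ω_c),  ω_c=0, ω_r=1
ω_s = 0 − (85/37)(1−0) = -85/37
ω_s/ω_r = -85/37

-85/37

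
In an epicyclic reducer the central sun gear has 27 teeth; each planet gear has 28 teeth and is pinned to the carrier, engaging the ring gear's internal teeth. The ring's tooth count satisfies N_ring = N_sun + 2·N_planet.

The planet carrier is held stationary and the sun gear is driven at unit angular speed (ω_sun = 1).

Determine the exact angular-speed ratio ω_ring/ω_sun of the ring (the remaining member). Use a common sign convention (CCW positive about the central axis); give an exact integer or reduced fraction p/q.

N_ring = 27 + 2·28 = 83
27(ω_s−ω_c) = −83(ω_r−ω_c),  ω_c=0, ω_s=1
ω_r = 0 − (27/83)(1−0) = -27/83
ω_r/ω_s = -27/83

-27/83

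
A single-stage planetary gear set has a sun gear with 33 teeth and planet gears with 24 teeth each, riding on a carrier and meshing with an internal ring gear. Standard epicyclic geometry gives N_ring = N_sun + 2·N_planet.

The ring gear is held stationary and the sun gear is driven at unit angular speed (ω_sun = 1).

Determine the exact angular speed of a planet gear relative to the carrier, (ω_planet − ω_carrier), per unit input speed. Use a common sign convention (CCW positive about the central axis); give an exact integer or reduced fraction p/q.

-297/304

N_ring = 33 + 2·24 = 81
33(ω_s−ω_c) = −81(ω_r−ω_c),  ω_r=0, ω_s=1
33(1−ω_c) = −81(0−ω_c)  ⇒  114ω_c = 33  ⇒  ω_c = 11/38
sun–planet: 33·(1−11/38) = −24·(ω_p−ω_c)  ⇒  ω_p−ω_c = −(33/24)·(27/38) = -297/304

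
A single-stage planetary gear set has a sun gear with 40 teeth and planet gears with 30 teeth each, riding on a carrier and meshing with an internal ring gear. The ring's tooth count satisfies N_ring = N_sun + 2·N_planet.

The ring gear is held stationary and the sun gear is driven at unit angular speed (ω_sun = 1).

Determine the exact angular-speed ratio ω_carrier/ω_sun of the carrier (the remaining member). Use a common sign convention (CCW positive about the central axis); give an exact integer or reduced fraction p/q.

N_ring = 40 + 2·30 = 100
40(ω_s−ω_c) = −100(ω_r−ω_c),  ω_r=0, ω_s=1
40(1−ω_c) = −100(0−ω_c)  ⇒  140ω_c = 40  ⇒  ω_c = 2/7
ω_c/ω_s = 2/7

2/7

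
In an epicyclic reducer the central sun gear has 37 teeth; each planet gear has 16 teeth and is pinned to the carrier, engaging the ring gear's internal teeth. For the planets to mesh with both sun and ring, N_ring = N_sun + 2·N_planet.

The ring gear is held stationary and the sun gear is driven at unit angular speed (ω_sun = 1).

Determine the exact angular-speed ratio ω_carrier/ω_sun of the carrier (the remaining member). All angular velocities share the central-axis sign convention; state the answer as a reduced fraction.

37/106

N_ring = 37 + 2·16 = 69
37(ω_s−ω_c) = −69(ω_r−ω_c),  ω_r=0, ω_s=1
37(1−ω_c) = −69(0−ω_c)  ⇒  106ω_c = 37  ⇒  ω_c = 37/106
ω_c/ω_s = 37/106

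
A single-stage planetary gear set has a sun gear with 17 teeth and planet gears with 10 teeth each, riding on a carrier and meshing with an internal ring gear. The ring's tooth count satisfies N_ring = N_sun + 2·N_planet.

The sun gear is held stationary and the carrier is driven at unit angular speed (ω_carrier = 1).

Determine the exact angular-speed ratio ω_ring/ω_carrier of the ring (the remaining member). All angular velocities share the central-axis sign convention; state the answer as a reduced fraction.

54/37

N_ring = 17 + 2·10 = 37
17(ω_s−ω_c) = −37(ω_r−ω_c),  ω_s=0, ω_c=1
ω_r = 1 − (17/37)(0−1) = 54/37
ω_r/ω_c = 54/37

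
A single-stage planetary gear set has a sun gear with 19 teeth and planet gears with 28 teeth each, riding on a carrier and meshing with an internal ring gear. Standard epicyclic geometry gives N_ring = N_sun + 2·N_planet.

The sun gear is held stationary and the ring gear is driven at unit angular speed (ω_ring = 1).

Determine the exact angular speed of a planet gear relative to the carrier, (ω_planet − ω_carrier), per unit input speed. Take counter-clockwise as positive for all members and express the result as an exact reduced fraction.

N_ring = 19 + 2·28 = 75
19(ω_s−ω_c) = −75(ω_r−ω_c),  ω_s=0, ω_r=1
19(0−ω_c) = −75(1−ω_c)  ⇒  94ω_c = 75  ⇒  ω_c = 75/94
sun–planet: 19·(0−75/94) = −28·(ω_p−ω_c)  ⇒  ω_p−ω_c = −(19/28)·(-75/94) = 1425/2632

1425/2632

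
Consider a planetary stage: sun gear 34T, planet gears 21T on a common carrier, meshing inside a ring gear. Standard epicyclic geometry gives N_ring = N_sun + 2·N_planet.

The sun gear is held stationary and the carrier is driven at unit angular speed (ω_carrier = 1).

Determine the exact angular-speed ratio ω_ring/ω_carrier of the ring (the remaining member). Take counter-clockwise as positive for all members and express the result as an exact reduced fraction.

N_ring = 34 + 2·21 = 76
34(ω_s−ω_c) = −76(ω_r−ω_c),  ω_s=0, ω_c=1
ω_r = 1 − (34/76)(0−1) = 55/38
ω_r/ω_c = 55/38

55/38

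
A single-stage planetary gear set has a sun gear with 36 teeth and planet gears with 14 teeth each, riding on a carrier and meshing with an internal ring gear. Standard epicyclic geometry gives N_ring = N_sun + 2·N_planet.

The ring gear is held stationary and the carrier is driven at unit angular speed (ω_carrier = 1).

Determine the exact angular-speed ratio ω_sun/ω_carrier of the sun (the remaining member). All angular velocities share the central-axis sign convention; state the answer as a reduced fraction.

N_ring = 36 + 2·14 = 64
36(ω_s−ω_c) = −64(ω_r−ω_c),  ω_r=0, ω_c=1
ω_s = 1 − (64/36)(0−1) = 25/9
ω_s/ω_c = 25/9

25/9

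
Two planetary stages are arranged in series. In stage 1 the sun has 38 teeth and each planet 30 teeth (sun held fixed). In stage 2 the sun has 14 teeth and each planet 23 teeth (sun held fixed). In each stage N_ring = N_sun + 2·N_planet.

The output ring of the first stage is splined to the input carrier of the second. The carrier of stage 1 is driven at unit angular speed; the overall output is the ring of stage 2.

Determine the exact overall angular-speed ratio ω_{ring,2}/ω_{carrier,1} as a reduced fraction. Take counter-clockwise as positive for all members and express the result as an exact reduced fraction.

1258/735

Stage 1: N_ring = 38 + 2·30 = 98
Stage 1: 38(ω_s−ω_c) = −98(ω_r−ω_c),  ω_s=0, ω_c=1
Stage 1: ω_r = 1 − (38/98)(0−1) = 68/49
  ⇒ ω_r¹/ω_c¹ = 68/49
Stage 2: N_ring = 14 + 2·23 = 60
Stage 2: 14(ω_s−ω_c) = −60(ω_r−ω_c),  ω_s=0, ω_c=1
Stage 2: ω_r = 1 − (14/60)(0−1) = 37/30
  ⇒ ω_r²/ω_c² = 37/30
Coupling ω_c² = ω_r¹ ⇒ overall = 68/49 × 37/30 = 1258/735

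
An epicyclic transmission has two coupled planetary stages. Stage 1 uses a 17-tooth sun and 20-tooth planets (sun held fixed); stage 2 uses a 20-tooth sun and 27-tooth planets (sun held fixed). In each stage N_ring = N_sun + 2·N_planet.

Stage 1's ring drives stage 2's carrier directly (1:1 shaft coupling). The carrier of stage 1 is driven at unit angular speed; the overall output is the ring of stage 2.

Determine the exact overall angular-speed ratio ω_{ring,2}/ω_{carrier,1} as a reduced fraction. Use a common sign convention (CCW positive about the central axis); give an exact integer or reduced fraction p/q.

Stage 1: N_ring = 17 + 2·20 = 57
Stage 1: 17(ω_s−ω_c) = −57(ω_r−ω_c),  ω_s=0, ω_c=1
Stage 1: ω_r = 1 − (17/57)(0−1) = 74/57
  ⇒ ω_r¹/ω_c¹ = 74/57
Stage 2: N_ring = 20 + 2·27 = 74
Stage 2: 20(ω_s−ω_c) = −74(ω_r−ω_c),  ω_s=0, ω_c=1
Stage 2: ω_r = 1 − (20/74)(0−1) = 47/37
  ⇒ ω_r²/ω_c² = 47/37
Coupling ω_c² = ω_r¹ ⇒ overall = 74/57 × 47/37 = 94/57

94/57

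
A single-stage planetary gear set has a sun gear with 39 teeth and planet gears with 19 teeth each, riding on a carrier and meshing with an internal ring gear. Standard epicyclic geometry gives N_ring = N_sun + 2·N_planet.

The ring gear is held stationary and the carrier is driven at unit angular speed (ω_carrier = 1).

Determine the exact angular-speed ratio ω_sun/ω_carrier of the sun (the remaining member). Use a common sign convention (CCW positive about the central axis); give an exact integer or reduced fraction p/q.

N_ring = 39 + 2·19 = 77
39(ω_s−ω_c) = −77(ω_r−ω_c),  ω_r=0, ω_c=1
ω_s = 1 − (77/39)(0−1) = 116/39
ω_s/ω_c = 116/39

116/39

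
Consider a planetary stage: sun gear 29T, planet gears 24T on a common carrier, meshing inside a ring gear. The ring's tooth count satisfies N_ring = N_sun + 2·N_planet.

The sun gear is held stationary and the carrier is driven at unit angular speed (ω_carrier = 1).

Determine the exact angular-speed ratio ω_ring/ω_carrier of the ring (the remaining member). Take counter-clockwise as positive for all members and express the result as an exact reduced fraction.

N_ring = 29 + 2·24 = 77
29(ω_s−ω_c) = −77(ω_r−ω_c),  ω_s=0, ω_c=1
ω_r = 1 − (29/77)(0−1) = 106/77
ω_r/ω_c = 106/77

106/77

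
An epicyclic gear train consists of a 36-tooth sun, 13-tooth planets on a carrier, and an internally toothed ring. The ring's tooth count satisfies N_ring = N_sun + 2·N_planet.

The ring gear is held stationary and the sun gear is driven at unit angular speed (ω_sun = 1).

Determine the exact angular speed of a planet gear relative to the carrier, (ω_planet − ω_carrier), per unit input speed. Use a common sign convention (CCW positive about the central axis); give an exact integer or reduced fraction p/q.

N_ring = 36 + 2·13 = 62
36(ω_s−ω_c) = −62(ω_r−ω_c),  ω_r=0, ω_s=1
36(1−ω_c) = −62(0−ω_c)  ⇒  98ω_c = 36  ⇒  ω_c = 18/49
sun–planet: 36·(1−18/49) = −13·(ω_p−ω_c)  ⇒  ω_p−ω_c = −(36/13)·(31/49) = -1116/637

-1116/637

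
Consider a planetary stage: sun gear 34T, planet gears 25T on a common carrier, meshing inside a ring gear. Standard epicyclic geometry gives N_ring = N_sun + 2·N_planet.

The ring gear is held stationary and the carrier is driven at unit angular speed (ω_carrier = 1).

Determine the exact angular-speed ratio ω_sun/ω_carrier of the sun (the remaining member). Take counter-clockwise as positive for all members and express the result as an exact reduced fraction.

59/17

N_ring = 34 + 2·25 = 84
34(ω_s−ω_c) = −84(ω_r−ω_c),  ω_r=0, ω_c=1
ω_s = 1 − (84/34)(0−1) = 59/17
ω_s/ω_c = 59/17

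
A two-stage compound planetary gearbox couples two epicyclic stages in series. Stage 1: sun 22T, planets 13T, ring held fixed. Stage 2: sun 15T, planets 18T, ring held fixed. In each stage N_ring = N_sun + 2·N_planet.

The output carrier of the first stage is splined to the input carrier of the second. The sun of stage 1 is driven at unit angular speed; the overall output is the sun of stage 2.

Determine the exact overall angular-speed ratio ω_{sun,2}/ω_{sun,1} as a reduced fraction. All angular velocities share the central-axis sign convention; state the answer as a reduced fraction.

Stage 1: N_ring = 22 + 2·13 = 48
Stage 1: 22(ω_s−ω_c) = −48(ω_r−ω_c),  ω_r=0, ω_s=1
Stage 1: 22(1−ω_c) = −48(0−ω_c)  ⇒  70ω_c = 22  ⇒  ω_c = 11/35
  ⇒ ω_c¹/ω_s¹ = 11/35
Stage 2: N_ring = 15 + 2·18 = 51
Stage 2: 15(ω_s−ω_c) = −51(ω_r−ω_c),  ω_r=0, ω_c=1
Stage 2: ω_s = 1 − (51/15)(0−1) = 22/5
  ⇒ ω_s²/ω_c² = 22/5
Coupling ω_c² = ω_c¹ ⇒ overall = 11/35 × 22/5 = 242/175

242/175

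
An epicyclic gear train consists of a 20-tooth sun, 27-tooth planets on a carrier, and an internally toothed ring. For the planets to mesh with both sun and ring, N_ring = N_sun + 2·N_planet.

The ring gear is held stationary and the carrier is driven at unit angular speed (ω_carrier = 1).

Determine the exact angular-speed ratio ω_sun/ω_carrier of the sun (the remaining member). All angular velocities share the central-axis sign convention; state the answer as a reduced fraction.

47/10

N_ring = 20 + 2·27 = 74
20(ω_s−ω_c) = −74(ω_r−ω_c),  ω_r=0, ω_c=1
ω_s = 1 − (74/20)(0−1) = 47/10
ω_s/ω_c = 47/10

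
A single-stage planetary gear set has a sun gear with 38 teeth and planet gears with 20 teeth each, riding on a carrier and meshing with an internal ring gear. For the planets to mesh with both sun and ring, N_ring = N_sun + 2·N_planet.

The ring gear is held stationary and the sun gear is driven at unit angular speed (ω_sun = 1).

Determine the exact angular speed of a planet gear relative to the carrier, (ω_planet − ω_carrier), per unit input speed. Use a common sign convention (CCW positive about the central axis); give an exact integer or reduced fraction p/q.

N_ring = 38 + 2·20 = 78
38(ω_s−ω_c) = −78(ω_r−ω_c),  ω_r=0, ω_s=1
38(1−ω_c) = −78(0−ω_c)  ⇒  116ω_c = 38  ⇒  ω_c = 19/58
sun–planet: 38·(1−19/58) = −20·(ω_p−ω_c)  ⇒  ω_p−ω_c = −(38/20)·(39/58) = -741/580

-741/580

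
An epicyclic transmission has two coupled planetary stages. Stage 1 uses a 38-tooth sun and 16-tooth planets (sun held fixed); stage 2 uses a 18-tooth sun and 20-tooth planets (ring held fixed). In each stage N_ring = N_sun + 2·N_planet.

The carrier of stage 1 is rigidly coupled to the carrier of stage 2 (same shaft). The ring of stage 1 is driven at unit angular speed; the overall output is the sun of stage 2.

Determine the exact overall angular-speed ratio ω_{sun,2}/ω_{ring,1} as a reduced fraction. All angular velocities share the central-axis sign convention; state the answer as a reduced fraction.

665/243

Stage 1: N_ring = 38 + 2·16 = 70
Stage 1: 38(ω_s−ω_c) = −70(ω_r−ω_c),  ω_s=0, ω_r=1
Stage 1: 38(0−ω_c) = −70(1−ω_c)  ⇒  108ω_c = 70  ⇒  ω_c = 35/54
  ⇒ ω_c¹/ω_r¹ = 35/54
Stage 2: N_ring = 18 + 2·20 = 58
Stage 2: 18(ω_s−ω_c) = −58(ω_r−ω_c),  ω_r=0, ω_c=1
Stage 2: ω_s = 1 − (58/18)(0−1) = 38/9
  ⇒ ω_s²/ω_c² = 38/9
Coupling ω_c² = ω_c¹ ⇒ overall = 35/54 × 38/9 = 665/243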